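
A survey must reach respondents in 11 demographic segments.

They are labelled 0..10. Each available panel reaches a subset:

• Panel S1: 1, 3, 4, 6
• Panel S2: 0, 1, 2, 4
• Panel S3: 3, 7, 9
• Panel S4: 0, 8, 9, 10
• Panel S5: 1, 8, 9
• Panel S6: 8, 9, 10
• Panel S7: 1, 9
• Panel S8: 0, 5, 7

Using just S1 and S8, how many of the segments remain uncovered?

4

Union of S1, S8 = {0, 1, 3, 4, 5, 6, 7}.
Not covered: 2, 8, 9, 10 — 4 segments.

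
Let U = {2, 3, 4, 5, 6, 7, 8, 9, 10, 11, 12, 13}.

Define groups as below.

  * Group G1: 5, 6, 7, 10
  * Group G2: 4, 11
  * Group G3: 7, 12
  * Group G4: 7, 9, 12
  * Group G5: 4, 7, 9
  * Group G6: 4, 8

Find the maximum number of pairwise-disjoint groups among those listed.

2

G2, G4 are pairwise disjoint (G2={4,11}; G4={7,9,12}).
Every remaining group overlaps one of these, and no 3 of the listed groups are pairwise disjoint, so 2 is the maximum.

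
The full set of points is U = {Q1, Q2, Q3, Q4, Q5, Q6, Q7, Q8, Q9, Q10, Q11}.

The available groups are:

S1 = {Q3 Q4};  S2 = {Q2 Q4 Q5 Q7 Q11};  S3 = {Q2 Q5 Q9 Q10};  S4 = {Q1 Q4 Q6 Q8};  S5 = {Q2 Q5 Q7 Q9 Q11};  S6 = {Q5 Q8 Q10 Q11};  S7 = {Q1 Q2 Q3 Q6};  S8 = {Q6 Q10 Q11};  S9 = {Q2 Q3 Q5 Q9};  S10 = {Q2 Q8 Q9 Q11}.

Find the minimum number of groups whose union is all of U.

4

S4, S5, S6, and S9 cover everything between them: the union {Q1, Q2, Q3, Q4, Q5, Q6, Q7, Q8, Q9, Q10, Q11} is all of U.
No 3 of the 10 groups cover everything (all 120 combinations miss at least one point), so 4 is optimal.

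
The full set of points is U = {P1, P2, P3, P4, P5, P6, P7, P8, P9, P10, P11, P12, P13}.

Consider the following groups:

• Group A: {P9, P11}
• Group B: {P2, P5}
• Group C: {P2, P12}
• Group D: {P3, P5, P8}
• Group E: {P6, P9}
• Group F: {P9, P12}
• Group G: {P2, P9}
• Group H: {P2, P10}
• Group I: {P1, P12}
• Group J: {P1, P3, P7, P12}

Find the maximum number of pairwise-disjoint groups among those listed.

A, D, H, I are pairwise disjoint (A={P9,P11}; D={P3,P5,P8}; H={P2,P10}; I={P1,P12}).
Every remaining group overlaps one of these, and no 5 of the listed groups are pairwise disjoint, so 4 is the maximum.

4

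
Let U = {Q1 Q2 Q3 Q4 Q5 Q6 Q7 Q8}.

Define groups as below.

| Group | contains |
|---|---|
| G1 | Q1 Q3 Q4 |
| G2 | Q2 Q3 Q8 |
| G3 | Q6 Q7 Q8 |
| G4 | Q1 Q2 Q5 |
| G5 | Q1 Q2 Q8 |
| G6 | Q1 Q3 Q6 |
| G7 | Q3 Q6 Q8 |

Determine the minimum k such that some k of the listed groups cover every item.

G1, G3, and G4 cover everything between them: the union {Q1, Q2, Q3, Q4, Q5, Q6, Q7, Q8} is all of U.
Each group has at most 3 items, and 2·3 = 6 < 8 — so at least 3 groups are needed, and 3 is optimal.

3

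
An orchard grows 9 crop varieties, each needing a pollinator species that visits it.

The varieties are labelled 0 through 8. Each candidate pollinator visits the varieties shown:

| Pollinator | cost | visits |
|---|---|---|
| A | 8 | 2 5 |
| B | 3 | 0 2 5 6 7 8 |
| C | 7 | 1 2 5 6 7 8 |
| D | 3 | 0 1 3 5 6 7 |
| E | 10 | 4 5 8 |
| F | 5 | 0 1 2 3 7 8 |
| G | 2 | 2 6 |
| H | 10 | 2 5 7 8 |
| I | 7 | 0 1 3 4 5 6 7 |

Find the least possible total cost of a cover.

10

B, I together cover every variety (B ∪ I = {0, 1, 2, 3, 4, 5, 6, 7, 8}); total cost 3 + 7 = 10.
The greedy pick B, D, I costs 13; no covering selection beats 10.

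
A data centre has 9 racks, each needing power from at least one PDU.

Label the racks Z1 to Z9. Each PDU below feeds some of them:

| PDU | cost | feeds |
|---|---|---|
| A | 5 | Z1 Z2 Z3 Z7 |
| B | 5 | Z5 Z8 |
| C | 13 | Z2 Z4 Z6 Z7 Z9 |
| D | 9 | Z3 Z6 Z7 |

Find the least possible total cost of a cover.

23

A, B, C together cover every rack (A ∪ B ∪ C = {Z1, Z2, Z3, Z4, Z5, Z6, Z7, Z8, Z9}); total cost 5 + 5 + 13 = 23.
No covering selection has total cost below 23.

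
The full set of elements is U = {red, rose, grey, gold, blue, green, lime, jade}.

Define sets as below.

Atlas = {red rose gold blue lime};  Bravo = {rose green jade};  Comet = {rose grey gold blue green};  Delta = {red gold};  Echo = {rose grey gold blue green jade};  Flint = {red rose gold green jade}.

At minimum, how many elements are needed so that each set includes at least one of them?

Take H = {red, green}. Each listed set contains at least one of these, so H is a hitting set of size 2.
The sets Bravo, Delta are pairwise disjoint, so any hitting set needs a separate element for each — at least 2. Hence 2 is optimal.

2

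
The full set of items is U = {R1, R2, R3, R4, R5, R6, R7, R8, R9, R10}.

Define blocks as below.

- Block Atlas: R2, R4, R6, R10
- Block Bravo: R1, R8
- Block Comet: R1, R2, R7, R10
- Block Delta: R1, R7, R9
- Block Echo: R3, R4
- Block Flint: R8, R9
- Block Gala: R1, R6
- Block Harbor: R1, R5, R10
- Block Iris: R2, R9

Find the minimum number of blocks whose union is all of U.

5

Atlas, Bravo, Delta, Echo, and Harbor cover everything between them: the union {R1, R2, R3, R4, R5, R6, R7, R8, R9, R10} is all of U.
No 4 of the 9 blocks cover everything (all 126 combinations miss at least one item), so 5 is optimal.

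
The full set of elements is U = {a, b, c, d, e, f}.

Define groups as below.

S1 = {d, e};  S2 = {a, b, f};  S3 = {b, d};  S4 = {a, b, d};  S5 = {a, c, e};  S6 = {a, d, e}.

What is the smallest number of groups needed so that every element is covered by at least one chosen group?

S2 and S4 and S5 together: S2 ∪ S4 ∪ S5 = {a, b, c, d, e, f} — every element is covered.
Only S5 contains c, so S5 is forced; the remaining 3 elements need at least 2 more groups (each remaining group adds at most 2) — so at least 3 groups are needed, and 3 is optimal.

3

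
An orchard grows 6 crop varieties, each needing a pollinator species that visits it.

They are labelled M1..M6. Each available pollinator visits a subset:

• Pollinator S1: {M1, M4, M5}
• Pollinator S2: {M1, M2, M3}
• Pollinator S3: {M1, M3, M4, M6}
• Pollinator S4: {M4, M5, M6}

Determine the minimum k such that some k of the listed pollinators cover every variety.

2

Take {S2, S4}. Their union is {M1, M2, M3, M4, M5, M6}, which is all 6 varieties.
No single pollinator has all 6 varieties (the largest, S3, has 4), so 2 is optimal.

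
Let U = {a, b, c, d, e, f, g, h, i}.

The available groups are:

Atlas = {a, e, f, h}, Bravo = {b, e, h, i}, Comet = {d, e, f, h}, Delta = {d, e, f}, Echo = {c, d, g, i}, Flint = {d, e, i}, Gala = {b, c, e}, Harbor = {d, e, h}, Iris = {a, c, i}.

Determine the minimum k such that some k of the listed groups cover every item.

3

Atlas, Bravo, and Echo cover everything between them: the union {a, b, c, d, e, f, g, h, i} is all of U.
Each group has at most 4 items, and 2·4 = 8 < 9 — so at least 3 groups are needed, and 3 is optimal.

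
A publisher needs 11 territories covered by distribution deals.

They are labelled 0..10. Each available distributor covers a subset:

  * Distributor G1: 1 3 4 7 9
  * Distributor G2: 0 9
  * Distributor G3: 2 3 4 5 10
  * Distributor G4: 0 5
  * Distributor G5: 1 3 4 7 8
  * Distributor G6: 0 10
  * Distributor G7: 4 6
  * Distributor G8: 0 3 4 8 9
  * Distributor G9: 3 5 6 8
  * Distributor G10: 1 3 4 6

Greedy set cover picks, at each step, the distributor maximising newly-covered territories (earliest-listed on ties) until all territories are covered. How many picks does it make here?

Greedy: pick G1 (covers 5 new) → pick G3 (covers 3 new) → pick G8 (covers 2 new) → pick G7 (covers 1 new). Total picks: 4.

4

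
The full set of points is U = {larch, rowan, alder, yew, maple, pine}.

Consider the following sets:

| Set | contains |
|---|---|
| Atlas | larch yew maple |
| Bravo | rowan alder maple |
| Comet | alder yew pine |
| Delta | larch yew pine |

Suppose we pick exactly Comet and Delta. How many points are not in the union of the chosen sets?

2

Union of Comet, Delta = {larch, alder, yew, pine}.
Not covered: rowan, maple — 2 points.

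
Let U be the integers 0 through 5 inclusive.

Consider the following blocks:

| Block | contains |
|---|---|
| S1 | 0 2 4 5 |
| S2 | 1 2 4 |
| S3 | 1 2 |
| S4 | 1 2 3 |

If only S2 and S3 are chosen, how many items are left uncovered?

Union of S2, S3 = {1, 2, 4}.
Not covered: 0, 3, 5 — 3 items.

3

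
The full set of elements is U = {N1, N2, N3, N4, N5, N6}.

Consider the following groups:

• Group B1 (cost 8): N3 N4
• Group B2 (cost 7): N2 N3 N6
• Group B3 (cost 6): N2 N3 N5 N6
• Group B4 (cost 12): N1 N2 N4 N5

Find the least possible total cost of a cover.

18

B3, B4 together cover every element (B3 ∪ B4 = {N1, N2, N3, N4, N5, N6}); total cost 6 + 12 = 18.
No covering selection has total cost below 18.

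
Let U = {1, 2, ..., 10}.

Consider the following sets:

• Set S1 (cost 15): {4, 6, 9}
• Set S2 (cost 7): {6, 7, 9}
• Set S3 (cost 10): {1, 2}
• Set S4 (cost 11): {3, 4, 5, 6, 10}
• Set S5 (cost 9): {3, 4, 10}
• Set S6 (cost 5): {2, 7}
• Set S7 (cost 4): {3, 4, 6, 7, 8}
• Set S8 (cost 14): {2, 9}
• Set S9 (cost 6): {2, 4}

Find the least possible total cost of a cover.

S2, S3, S4, S7 together cover every item (S2 ∪ S3 ∪ S4 ∪ S7 = {1, 2, 3, 4, 5, 6, 7, 8, 9, 10}); total cost 7 + 10 + 11 + 4 = 32.
No covering selection has total cost below 32.

32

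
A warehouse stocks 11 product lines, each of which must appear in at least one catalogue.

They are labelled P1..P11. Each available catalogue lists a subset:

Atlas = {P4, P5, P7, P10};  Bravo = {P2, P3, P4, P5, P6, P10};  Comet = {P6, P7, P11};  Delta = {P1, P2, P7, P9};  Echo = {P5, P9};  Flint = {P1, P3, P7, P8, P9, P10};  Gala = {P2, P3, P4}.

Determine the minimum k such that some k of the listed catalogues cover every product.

Take {Bravo, Comet, Flint}. Their union is {P1, P2, P3, P4, P5, P6, P7, P8, P9, P10, P11}, which is all 11 products.
Only Flint contains P8, so Flint is forced; the remaining 5 products need at least 2 more catalogues (each remaining catalogue adds at most 4) — so at least 3 catalogues are needed, and 3 is optimal.

3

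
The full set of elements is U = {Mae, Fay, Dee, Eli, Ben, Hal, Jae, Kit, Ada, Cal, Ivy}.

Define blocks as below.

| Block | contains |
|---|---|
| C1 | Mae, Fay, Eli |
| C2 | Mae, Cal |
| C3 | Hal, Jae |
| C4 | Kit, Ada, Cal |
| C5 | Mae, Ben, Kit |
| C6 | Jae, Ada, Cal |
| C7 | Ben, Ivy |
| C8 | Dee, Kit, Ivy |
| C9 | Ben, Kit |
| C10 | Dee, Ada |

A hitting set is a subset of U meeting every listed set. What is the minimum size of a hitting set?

5

Take H = {Mae, Dee, Ben, Jae, Ada}. Each listed block contains at least one of these, so H is a hitting set of size 5.
No choice of 4 elements meets every block, so 5 is the minimum.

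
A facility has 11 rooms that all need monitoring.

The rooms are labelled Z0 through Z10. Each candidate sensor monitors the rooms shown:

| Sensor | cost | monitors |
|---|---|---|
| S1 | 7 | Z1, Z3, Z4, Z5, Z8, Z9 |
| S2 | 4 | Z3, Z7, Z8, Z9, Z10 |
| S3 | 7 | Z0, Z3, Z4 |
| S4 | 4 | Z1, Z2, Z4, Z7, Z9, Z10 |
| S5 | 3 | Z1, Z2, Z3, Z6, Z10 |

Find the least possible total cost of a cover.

21

S1, S2, S3, S5 together cover every room (S1 ∪ S2 ∪ S3 ∪ S5 = {Z0, Z1, Z2, Z3, Z4, Z5, Z6, Z7, Z8, Z9, Z10}); total cost 7 + 4 + 7 + 3 = 21.
No covering selection has total cost below 21.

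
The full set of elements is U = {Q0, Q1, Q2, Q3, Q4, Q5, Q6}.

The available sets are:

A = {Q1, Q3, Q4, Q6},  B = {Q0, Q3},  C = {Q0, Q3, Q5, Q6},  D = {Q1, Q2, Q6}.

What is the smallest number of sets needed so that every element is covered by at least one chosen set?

3

A, C, and D cover everything between them: the union {Q0, Q1, Q2, Q3, Q4, Q5, Q6} is all of U.
Only D contains Q2, so D is forced; the remaining 4 elements need at least 2 more sets (each remaining set adds at most 3) — so at least 3 sets are needed, and 3 is optimal.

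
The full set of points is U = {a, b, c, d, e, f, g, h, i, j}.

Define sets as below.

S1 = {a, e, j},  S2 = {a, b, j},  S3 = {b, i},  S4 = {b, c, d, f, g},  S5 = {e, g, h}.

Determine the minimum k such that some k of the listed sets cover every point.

S1, S3, S4, and S5 cover everything between them: the union {a, b, c, d, e, f, g, h, i, j} is all of U.
No 3 of the 5 sets cover everything (all 10 combinations miss at least one point), so 4 is optimal.

4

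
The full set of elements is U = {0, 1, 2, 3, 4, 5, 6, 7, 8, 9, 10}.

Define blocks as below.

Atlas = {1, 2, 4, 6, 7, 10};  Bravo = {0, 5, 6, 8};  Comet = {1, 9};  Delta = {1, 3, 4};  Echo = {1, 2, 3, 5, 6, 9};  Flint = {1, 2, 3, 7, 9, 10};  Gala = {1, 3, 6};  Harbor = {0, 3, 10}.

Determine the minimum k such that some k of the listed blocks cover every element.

Atlas, Bravo, and Flint cover everything between them: the union {0, 1, 2, 3, 4, 5, 6, 7, 8, 9, 10} is all of U.
Only Bravo contains 8, so Bravo is forced; the remaining 7 elements need at least 2 more blocks (each remaining block adds at most 6) — so at least 3 blocks are needed, and 3 is optimal.

3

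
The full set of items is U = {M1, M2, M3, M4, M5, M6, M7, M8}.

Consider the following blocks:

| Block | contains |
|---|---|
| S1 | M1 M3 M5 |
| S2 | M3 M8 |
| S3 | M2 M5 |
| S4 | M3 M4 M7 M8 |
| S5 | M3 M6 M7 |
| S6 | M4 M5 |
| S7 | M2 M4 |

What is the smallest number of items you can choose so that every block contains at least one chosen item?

3

The 3 items {M2, M3, M5} hit every block.
No choice of 2 items meets every block, so 3 is the minimum.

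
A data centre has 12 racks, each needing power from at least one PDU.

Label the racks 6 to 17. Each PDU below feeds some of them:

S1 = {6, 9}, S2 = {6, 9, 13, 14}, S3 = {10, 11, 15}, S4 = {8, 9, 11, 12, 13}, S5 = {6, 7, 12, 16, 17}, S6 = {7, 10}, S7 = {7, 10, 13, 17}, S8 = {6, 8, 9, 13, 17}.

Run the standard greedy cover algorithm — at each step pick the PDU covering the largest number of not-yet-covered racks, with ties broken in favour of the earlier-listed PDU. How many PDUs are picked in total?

Greedy: pick S4 (covers 5 new) → pick S5 (covers 4 new) → pick S3 (covers 2 new) → pick S2 (covers 1 new). Total picks: 4.

4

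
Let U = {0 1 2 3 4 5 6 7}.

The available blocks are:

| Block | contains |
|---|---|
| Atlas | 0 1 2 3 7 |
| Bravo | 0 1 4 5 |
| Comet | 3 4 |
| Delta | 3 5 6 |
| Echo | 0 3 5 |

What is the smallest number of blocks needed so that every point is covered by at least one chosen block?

Atlas, Bravo, and Delta cover everything between them: the union {0, 1, 2, 3, 4, 5, 6, 7} is all of U.
Only Atlas contains 2, so Atlas is forced; the remaining 3 points need at least 2 more blocks (each remaining block adds at most 2) — so at least 3 blocks are needed, and 3 is optimal.

3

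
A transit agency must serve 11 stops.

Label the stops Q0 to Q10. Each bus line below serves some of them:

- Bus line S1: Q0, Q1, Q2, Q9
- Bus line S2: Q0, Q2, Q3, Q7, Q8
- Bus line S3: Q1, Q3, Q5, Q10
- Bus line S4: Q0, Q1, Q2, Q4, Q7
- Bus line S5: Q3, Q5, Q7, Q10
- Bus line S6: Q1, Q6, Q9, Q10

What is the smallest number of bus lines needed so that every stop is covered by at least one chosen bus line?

Take {S2, S4, S5, S6}. Their union is {Q0, Q1, Q2, Q3, Q4, Q5, Q6, Q7, Q8, Q9, Q10}, which is all 11 stops.
No 3 of the 6 bus lines cover everything (all 20 combinations miss at least one stop), so 4 is optimal.

4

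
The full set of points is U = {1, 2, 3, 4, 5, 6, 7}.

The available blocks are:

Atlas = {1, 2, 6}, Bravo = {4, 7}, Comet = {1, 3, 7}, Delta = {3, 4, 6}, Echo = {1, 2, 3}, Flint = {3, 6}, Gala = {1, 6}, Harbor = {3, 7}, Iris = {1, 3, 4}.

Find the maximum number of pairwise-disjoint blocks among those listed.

Atlas, Bravo are pairwise disjoint (Atlas={1,2,6}; Bravo={4,7}).
Every remaining block overlaps one of these, and no 3 of the listed blocks are pairwise disjoint, so 2 is the maximum.

2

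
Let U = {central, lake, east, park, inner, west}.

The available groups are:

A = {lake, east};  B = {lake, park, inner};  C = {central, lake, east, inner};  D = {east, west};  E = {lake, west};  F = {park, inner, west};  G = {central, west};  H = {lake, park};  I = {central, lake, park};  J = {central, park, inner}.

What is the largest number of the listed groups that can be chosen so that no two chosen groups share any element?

B, D are pairwise disjoint (B={lake,park,inner}; D={east,west}).
Every remaining group overlaps one of these, and no 3 of the listed groups are pairwise disjoint, so 2 is the maximum.

2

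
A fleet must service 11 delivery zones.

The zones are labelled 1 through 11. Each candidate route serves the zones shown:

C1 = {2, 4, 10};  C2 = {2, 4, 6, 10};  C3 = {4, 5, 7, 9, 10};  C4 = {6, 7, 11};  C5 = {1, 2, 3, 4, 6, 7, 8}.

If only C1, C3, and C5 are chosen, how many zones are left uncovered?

1

Union of C1, C3, C5 = {1, 2, 3, 4, 5, 6, 7, 8, 9, 10}.
Not covered: 11 — 1 zone.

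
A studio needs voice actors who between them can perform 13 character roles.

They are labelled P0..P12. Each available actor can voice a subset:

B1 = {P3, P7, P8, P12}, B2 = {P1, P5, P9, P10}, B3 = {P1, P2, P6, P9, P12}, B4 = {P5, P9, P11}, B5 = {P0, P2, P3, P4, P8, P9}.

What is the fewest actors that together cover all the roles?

Take {B1, B2, B3, B4, B5}. Their union is {P0, P1, P2, P3, P4, P5, P6, P7, P8, P9, P10, P11, P12}, which is all 13 roles.
No 4 of the 5 actors cover everything (all 5 combinations miss at least one role), so 5 is optimal.

5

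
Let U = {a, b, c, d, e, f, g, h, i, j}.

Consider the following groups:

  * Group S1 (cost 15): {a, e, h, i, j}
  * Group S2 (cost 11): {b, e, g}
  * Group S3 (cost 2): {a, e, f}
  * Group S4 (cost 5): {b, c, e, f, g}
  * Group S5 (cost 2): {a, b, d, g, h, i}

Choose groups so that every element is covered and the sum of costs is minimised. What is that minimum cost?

S1, S4, S5 together cover every element (S1 ∪ S4 ∪ S5 = {a, b, c, d, e, f, g, h, i, j}); total cost 15 + 5 + 2 = 22.
The greedy pick S5, S3, S4, S1 costs 24; no covering selection beats 22.

22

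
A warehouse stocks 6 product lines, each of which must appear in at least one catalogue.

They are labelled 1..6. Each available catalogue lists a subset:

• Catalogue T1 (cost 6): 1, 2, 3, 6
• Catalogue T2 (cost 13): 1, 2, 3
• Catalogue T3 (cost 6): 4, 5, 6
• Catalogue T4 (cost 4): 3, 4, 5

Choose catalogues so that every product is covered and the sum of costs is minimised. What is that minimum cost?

T1, T4 together cover every product (T1 ∪ T4 = {1, 2, 3, 4, 5, 6}); total cost 6 + 4 = 10.
No covering selection has total cost below 10.

10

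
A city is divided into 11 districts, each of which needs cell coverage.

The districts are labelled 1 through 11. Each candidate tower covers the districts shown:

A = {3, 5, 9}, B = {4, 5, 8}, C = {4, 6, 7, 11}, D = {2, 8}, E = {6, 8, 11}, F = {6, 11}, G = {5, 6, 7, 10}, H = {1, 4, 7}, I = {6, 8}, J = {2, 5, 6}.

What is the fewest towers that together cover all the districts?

A and D and F and G and H together: A ∪ D ∪ F ∪ G ∪ H = {1, 2, 3, 4, 5, 6, 7, 8, 9, 10, 11} — every district is covered.
Only G contains 10, so G is forced; the remaining 7 districts need at least 4 more towers (each remaining tower adds at most 2) — so at least 5 towers are needed, and 5 is optimal.

5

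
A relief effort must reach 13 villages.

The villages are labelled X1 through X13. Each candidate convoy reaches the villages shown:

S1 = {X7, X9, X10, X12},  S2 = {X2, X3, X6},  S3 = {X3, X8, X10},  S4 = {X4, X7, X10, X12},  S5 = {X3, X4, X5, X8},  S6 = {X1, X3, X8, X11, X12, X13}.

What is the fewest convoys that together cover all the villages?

4

S1 and S2 and S5 and S6 together: S1 ∪ S2 ∪ S5 ∪ S6 = {X1, X2, X3, X4, X5, X6, X7, X8, X9, X10, X11, X12, X13} — every village is covered.
Only S6 contains X1, so S6 is forced; the remaining 7 villages need at least 3 more convoys (each remaining convoy adds at most 3) — so at least 4 convoys are needed, and 4 is optimal.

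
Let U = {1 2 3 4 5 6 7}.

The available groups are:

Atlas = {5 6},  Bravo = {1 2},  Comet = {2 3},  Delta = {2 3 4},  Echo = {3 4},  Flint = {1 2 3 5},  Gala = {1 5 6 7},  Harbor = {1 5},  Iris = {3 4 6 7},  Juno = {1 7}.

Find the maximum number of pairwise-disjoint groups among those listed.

3

Atlas, Comet, Juno are pairwise disjoint (Atlas={5,6}; Comet={2,3}; Juno={1,7}).
Every remaining group overlaps one of these, and no 4 of the listed groups are pairwise disjoint, so 3 is the maximum.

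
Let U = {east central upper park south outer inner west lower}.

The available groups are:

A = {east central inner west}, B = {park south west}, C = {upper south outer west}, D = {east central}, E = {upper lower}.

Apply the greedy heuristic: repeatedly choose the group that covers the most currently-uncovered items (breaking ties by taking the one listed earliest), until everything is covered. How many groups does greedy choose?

Greedy: pick A (covers 4 new) → pick C (covers 3 new) → pick B (covers 1 new) → pick E (covers 1 new). Total picks: 4.

4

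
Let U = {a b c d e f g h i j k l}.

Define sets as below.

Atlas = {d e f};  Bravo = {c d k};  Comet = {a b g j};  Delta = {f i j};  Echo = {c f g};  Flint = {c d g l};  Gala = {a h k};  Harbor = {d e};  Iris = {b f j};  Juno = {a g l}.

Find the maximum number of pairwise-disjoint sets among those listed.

Flint, Gala, Iris are pairwise disjoint (Flint={c,d,g,l}; Gala={a,h,k}; Iris={b,f,j}).
Every remaining set overlaps one of these, and no 4 of the listed sets are pairwise disjoint, so 3 is the maximum.

3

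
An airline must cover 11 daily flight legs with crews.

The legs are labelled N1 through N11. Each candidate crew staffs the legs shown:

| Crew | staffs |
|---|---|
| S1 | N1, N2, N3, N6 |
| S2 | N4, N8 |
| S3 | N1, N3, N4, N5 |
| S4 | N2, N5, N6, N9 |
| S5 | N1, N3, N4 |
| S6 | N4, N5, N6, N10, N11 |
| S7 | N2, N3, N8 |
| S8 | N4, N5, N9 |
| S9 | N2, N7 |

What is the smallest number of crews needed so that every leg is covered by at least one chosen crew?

5

Take {S2, S3, S4, S6, S9}. Their union is {N1, N2, N3, N4, N5, N6, N7, N8, N9, N10, N11}, which is all 11 legs.
No 4 of the 9 crews cover everything (all 126 combinations miss at least one leg), so 5 is optimal.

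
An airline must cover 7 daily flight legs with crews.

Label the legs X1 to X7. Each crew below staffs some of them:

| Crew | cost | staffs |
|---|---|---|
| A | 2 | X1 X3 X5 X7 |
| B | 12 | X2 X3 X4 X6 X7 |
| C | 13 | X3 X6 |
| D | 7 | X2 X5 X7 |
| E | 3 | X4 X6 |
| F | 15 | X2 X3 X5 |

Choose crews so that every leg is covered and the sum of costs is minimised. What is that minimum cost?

A, D, E together cover every leg (A ∪ D ∪ E = {X1, X2, X3, X4, X5, X6, X7}); total cost 2 + 7 + 3 = 12.
No covering selection has total cost below 12.

12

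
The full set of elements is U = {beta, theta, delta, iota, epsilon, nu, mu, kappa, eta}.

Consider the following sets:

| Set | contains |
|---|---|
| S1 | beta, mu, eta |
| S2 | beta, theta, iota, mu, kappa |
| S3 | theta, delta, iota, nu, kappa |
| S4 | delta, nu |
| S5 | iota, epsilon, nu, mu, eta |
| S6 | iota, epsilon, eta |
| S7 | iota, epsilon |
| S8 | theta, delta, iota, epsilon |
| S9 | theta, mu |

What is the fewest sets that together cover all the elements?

3

S2, S4, and S6 cover everything between them: the union {beta, theta, delta, iota, epsilon, nu, mu, kappa, eta} is all of U.
No 2 of the 9 sets cover everything (all 36 combinations miss at least one element), so 3 is optimal.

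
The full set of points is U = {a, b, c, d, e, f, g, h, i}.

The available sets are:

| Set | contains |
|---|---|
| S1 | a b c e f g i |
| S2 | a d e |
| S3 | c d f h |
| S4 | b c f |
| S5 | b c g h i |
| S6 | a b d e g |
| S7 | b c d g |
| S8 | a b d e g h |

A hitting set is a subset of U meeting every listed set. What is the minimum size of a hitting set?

Take T = {c, d}. Each listed set contains at least one of these, so T is a hitting set of size 2.
The sets S2, S4 are pairwise disjoint, so any hitting set needs a separate point for each — at least 2. Hence 2 is optimal.

2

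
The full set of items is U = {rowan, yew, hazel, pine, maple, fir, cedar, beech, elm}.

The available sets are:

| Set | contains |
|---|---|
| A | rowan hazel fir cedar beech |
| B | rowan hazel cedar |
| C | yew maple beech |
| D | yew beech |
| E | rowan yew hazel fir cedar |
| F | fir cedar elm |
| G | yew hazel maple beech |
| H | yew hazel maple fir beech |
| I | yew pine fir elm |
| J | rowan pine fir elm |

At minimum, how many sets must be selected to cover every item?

B, H, and I cover everything between them: the union {rowan, yew, hazel, pine, maple, fir, cedar, beech, elm} is all of U.
No 2 of the 10 sets cover everything (all 45 combinations miss at least one item), so 3 is optimal.

3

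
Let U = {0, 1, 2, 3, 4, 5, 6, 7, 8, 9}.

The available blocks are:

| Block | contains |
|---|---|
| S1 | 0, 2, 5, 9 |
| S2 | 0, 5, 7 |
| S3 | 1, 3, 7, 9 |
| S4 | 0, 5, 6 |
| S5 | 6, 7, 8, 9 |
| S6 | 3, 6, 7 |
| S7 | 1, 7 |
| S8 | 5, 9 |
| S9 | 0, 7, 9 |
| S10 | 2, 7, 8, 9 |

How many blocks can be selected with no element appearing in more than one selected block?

S1, S6 are pairwise disjoint (S1={0,2,5,9}; S6={3,6,7}).
Every remaining block overlaps one of these, and no 3 of the listed blocks are pairwise disjoint, so 2 is the maximum.

2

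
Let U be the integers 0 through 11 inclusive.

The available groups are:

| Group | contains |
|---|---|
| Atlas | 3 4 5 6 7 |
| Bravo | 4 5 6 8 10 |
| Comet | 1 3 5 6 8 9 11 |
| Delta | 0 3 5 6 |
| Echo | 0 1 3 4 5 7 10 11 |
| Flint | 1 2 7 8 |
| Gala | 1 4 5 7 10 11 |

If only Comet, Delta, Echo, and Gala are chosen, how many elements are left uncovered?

1

Union of Comet, Delta, Echo, Gala = {0, 1, 3, 4, 5, 6, 7, 8, 9, 10, 11}.
Not covered: 2 — 1 element.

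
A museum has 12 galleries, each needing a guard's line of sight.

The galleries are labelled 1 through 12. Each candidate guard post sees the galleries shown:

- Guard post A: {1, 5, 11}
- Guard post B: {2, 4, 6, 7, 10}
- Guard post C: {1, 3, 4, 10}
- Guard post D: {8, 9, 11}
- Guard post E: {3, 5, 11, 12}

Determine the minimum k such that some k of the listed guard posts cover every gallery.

B and C and D and E together: B ∪ C ∪ D ∪ E = {1, 2, 3, 4, 5, 6, 7, 8, 9, 10, 11, 12} — every gallery is covered.
No 3 of the 5 guard posts cover everything (all 10 combinations miss at least one gallery), so 4 is optimal.

4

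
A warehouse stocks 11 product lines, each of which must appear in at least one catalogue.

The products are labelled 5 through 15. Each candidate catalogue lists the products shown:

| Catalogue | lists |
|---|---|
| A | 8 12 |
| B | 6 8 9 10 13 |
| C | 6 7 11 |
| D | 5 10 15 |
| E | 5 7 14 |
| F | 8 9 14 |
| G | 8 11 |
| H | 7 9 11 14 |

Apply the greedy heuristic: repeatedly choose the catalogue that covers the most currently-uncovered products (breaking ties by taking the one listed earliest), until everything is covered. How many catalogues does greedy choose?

Greedy: pick B (covers 5 new) → pick E (covers 3 new) → pick A (covers 1 new) → pick C (covers 1 new) → pick D (covers 1 new). Total picks: 5.
(The true minimum cover uses only 4 catalogues, so greedy is not optimal here.)

5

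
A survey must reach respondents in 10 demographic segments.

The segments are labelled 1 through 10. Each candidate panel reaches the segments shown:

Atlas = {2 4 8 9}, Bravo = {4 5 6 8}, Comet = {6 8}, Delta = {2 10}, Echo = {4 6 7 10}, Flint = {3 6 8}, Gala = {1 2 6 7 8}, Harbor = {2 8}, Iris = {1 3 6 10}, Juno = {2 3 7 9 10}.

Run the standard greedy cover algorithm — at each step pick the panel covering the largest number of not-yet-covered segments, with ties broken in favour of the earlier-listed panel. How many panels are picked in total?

3

Greedy: pick Gala (covers 5 new) → pick Juno (covers 3 new) → pick Bravo (covers 2 new). Total picks: 3.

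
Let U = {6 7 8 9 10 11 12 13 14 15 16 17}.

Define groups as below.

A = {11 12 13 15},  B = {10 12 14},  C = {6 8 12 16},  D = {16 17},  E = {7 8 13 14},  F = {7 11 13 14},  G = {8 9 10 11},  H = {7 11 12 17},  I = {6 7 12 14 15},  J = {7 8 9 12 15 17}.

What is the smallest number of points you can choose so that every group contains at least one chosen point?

4

T = {7, 11, 12, 16} meets every group (each contains at least one member of T), and |T| = 4.
No choice of 3 points meets every group, so 4 is the minimum.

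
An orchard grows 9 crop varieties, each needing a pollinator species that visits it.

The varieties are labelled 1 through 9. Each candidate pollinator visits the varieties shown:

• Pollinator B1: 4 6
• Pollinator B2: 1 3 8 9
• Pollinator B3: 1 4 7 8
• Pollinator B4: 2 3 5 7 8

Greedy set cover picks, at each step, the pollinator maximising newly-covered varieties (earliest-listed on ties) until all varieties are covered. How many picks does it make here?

Greedy: pick B4 (covers 5 new) → pick B1 (covers 2 new) → pick B2 (covers 2 new). Total picks: 3.

3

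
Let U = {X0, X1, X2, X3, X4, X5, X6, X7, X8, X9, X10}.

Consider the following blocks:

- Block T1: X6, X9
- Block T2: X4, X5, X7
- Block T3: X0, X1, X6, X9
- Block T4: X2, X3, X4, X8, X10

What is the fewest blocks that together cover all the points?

Take {T2, T3, T4}. Their union is {X0, X1, X2, X3, X4, X5, X6, X7, X8, X9, X10}, which is all 11 points.
Each block has at most 5 points, and 2·5 = 10 < 11 — so at least 3 blocks are needed, and 3 is optimal.

3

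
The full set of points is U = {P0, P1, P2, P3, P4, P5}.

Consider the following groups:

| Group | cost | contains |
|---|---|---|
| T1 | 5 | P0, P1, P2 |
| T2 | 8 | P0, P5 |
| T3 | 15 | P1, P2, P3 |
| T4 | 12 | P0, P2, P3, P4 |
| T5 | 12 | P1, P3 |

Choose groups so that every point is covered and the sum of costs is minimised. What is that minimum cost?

25

T1, T2, T4 together cover every point (T1 ∪ T2 ∪ T4 = {P0, P1, P2, P3, P4, P5}); total cost 5 + 8 + 12 = 25.
No covering selection has total cost below 25.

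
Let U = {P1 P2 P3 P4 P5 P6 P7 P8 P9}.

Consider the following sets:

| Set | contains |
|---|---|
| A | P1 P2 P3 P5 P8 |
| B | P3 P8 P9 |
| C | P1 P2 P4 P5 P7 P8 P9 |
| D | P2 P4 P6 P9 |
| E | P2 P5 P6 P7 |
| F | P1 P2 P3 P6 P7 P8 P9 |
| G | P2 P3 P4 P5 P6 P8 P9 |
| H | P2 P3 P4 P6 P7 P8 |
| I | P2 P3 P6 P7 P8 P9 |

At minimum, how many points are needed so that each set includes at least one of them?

2

T = {P2, P8} meets every set (each contains at least one member of T), and |T| = 2.
The sets B, E are pairwise disjoint, so any hitting set needs a separate point for each — at least 2. Hence 2 is optimal.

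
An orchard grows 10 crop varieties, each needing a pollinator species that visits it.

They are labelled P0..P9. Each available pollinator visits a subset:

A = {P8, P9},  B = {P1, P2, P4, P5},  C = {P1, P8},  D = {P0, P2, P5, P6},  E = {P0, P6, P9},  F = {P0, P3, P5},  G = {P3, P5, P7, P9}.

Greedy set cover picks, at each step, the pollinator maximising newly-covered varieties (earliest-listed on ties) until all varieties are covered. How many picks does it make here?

Greedy: pick B (covers 4 new) → pick E (covers 3 new) → pick G (covers 2 new) → pick A (covers 1 new). Total picks: 4.

4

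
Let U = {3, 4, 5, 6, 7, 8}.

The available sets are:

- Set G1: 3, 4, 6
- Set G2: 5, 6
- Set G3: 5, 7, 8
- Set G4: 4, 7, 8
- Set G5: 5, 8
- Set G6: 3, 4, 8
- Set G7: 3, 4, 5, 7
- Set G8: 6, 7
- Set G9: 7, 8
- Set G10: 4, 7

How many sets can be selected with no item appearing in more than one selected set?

2

G1, G5 are pairwise disjoint (G1={3,4,6}; G5={5,8}).
Every remaining set overlaps one of these, and no 3 of the listed sets are pairwise disjoint, so 2 is the maximum.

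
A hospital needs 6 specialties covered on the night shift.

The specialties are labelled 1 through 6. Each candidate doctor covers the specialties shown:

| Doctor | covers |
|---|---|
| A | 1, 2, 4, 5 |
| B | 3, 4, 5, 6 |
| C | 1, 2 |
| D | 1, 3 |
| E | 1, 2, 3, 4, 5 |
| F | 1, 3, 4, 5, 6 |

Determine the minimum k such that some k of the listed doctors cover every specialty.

2

A and B together: A ∪ B = {1, 2, 3, 4, 5, 6} — every specialty is covered.
No single doctor has all 6 specialties (the largest, E, has 5), so 2 is optimal.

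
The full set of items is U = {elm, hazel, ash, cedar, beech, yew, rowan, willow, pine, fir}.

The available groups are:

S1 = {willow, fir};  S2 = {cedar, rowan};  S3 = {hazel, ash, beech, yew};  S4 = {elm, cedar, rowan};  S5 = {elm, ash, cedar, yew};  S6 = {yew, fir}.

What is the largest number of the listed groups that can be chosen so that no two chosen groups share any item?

S1, S2, S3 are pairwise disjoint (S1={willow,fir}; S2={cedar,rowan}; S3={hazel,ash,beech,yew}).
Every remaining group overlaps one of these, and no 4 of the listed groups are pairwise disjoint, so 3 is the maximum.

3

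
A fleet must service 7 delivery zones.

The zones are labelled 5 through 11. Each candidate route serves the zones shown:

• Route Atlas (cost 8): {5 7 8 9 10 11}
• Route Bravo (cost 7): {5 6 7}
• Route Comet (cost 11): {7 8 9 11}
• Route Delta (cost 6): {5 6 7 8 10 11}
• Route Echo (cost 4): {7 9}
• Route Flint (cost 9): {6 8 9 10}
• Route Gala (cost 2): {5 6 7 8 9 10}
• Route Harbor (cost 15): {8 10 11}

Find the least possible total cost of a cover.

8

Delta, Gala together cover every zone (Delta ∪ Gala = {5, 6, 7, 8, 9, 10, 11}); total cost 6 + 2 = 8.
No covering selection has total cost below 8.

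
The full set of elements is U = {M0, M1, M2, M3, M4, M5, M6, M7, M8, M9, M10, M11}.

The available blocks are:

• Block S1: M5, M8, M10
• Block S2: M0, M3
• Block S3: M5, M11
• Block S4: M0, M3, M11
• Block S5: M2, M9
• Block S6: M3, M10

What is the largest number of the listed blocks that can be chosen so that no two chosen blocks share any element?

S2, S3, S5 are pairwise disjoint (S2={M0,M3}; S3={M5,M11}; S5={M2,M9}).
Every remaining block overlaps one of these, and no 4 of the listed blocks are pairwise disjoint, so 3 is the maximum.

3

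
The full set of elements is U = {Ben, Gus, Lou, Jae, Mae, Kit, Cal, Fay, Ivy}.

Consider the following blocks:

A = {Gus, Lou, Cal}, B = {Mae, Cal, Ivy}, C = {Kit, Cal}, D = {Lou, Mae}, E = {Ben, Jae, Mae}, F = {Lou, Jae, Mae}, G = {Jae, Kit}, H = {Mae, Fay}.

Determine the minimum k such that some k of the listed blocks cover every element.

Take {A, B, C, E, H}. Their union is {Ben, Gus, Lou, Jae, Mae, Kit, Cal, Fay, Ivy}, which is all 9 elements.
No 4 of the 8 blocks cover everything (all 70 combinations miss at least one element), so 5 is optimal.

5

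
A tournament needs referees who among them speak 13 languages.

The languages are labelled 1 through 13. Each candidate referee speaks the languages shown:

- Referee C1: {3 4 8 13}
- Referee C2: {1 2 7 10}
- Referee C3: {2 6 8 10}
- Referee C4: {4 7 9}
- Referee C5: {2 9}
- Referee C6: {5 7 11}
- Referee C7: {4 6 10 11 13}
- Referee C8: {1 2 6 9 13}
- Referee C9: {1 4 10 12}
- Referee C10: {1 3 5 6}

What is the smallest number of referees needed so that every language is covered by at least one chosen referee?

Take {C1, C6, C8, C9}. Their union is {1, 2, 3, 4, 5, 6, 7, 8, 9, 10, 11, 12, 13}, which is all 13 languages.
Only C9 contains 12, so C9 is forced; the remaining 9 languages need at least 3 more referees (each remaining referee adds at most 4) — so at least 4 referees are needed, and 4 is optimal.

4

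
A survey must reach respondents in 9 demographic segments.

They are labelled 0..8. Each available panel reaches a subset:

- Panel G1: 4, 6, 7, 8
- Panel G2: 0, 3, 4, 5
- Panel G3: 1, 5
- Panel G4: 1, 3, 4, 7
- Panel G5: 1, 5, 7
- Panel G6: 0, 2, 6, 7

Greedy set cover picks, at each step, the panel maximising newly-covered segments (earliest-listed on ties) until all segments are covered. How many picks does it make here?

Greedy: pick G1 (covers 4 new) → pick G2 (covers 3 new) → pick G3 (covers 1 new) → pick G6 (covers 1 new). Total picks: 4.

4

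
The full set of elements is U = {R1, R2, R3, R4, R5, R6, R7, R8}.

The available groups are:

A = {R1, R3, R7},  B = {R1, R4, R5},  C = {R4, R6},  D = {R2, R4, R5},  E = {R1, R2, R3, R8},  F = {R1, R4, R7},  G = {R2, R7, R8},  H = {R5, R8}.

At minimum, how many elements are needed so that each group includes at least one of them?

T = {R3, R4, R8} meets every group (each contains at least one member of T), and |T| = 3.
The groups A, C, H are pairwise disjoint, so any hitting set needs a separate element for each — at least 3. Hence 3 is optimal.

3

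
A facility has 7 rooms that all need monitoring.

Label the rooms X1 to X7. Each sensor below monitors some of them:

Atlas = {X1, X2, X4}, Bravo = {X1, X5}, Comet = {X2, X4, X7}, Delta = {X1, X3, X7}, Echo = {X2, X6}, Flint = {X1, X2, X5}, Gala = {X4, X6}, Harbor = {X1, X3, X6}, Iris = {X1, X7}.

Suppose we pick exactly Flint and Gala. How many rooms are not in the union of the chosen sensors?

Union of Flint, Gala = {X1, X2, X4, X5, X6}.
Not covered: X3, X7 — 2 rooms.

2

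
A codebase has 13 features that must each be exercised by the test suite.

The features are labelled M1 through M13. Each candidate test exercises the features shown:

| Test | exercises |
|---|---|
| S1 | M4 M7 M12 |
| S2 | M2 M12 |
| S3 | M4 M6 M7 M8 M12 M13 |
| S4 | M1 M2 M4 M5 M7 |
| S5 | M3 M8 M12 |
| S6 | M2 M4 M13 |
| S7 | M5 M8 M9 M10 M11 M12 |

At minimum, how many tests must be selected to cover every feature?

4

Take {S3, S4, S5, S7}. Their union is {M1, M2, M3, M4, M5, M6, M7, M8, M9, M10, M11, M12, M13}, which is all 13 features.
No 3 of the 7 tests cover everything (all 35 combinations miss at least one feature), so 4 is optimal.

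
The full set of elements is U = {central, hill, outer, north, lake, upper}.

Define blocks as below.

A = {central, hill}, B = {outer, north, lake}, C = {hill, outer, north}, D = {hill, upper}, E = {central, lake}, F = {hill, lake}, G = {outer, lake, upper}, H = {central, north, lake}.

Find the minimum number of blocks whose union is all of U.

3

Take {C, E, G}. Their union is {central, hill, outer, north, lake, upper}, which is all 6 elements.
No 2 of the 8 blocks cover everything (all 28 combinations miss at least one element), so 3 is optimal.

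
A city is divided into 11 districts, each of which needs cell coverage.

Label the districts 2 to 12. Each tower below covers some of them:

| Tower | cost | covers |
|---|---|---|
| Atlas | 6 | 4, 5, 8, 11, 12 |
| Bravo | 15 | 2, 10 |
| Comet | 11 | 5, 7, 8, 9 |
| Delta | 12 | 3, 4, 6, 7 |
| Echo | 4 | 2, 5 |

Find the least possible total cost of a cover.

Atlas, Bravo, Comet, Delta together cover every district (Atlas ∪ Bravo ∪ Comet ∪ Delta = {2, 3, 4, 5, 6, 7, 8, 9, 10, 11, 12}); total cost 6 + 15 + 11 + 12 = 44.
The greedy pick Atlas, Delta, Echo, Comet, Bravo costs 48; no covering selection beats 44.

44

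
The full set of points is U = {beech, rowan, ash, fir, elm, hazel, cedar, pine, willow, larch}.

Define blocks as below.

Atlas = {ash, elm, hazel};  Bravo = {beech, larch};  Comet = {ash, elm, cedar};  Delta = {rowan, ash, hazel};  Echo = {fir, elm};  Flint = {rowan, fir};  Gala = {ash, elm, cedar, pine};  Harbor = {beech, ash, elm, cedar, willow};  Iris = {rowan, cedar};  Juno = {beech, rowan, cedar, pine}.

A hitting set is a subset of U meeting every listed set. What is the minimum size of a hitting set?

Take H = {rowan, elm, larch}. Each listed block contains at least one of these, so H is a hitting set of size 3.
The blocks Bravo, Delta, Echo are pairwise disjoint, so any hitting set needs a separate point for each — at least 3. Hence 3 is optimal.

3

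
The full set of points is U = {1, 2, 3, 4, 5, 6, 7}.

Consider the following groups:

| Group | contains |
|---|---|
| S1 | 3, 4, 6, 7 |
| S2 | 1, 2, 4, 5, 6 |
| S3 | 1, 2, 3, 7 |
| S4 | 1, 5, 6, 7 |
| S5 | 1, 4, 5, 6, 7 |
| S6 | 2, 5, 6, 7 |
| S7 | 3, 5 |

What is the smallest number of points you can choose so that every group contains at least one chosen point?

2

H = {5, 7} meets every group (each contains at least one member of H), and |H| = 2.
No single point lies in every group, so at least 2 are needed and 2 is optimal.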